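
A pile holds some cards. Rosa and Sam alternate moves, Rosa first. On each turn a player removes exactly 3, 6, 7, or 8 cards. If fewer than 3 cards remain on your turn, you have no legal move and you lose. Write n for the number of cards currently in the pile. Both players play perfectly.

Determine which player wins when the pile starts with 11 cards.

Build the W/L table. Terminal = L. A non-terminal position is W if it has a move to some L; otherwise it is L.
n=0: no move → L
n=1: no move → L
n=2: no move → L
n=3: W (go to 0, an L position)
n=4: W (go to 1, an L position)
n=5: W (go to 2, an L position)
n=6: W (go to 0, an L position)
n=7: W (go to 1, an L position)
n=8: W (go to 2, an L position)
n=9: W (go to 2, an L position)
n=10: W (go to 2, an L position)
n=11: L (options 8(W), 5(W), 4(W), 3(W) are all W)
Every move from 11 reaches a W position, so the mover loses.

Sam wins.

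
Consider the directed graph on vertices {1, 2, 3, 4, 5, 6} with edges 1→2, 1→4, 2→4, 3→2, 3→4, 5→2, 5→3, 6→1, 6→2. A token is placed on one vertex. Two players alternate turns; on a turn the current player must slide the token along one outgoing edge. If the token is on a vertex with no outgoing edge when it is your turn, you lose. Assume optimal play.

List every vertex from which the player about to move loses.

4, 5, 6

Work bottom-up. With no move the player to move loses. Otherwise the position is W if at least one move leads to an L position for the opponent, and L if every move leads to a W.
Every edge goes from a vertex to one that appears earlier in the order 4, 2, 1, 3, 5, 6, so processing vertices in that order labels each vertex after all of its successors.
4: no outgoing edge → L
2: reaches L-position 4 → W
1: reaches L-position 4 → W
3: reaches L-position 4 → W
5: only reaches 3(W), 2(W), all W → L
6: only reaches 1(W), 2(W), all W → L
Reading off the rows marked L gives the requested list; there are 3 such vertices.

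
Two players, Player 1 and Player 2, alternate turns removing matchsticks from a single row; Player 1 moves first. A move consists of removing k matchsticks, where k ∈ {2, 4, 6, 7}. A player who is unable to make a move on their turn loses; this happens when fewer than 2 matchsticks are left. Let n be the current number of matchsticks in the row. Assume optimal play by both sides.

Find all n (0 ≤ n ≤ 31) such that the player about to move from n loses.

0, 1, 9, 10, 18, 19, 27, 28

Classify positions by backward induction: terminal positions (no move available) are L. From any other position, the mover wins iff some move reaches an L.
n=0: no move → L
n=1: no move → L
n=2: can move to 0, which is L ⇒ W
n=3: can move to 1, which is L ⇒ W
n=4: can move to 0, which is L ⇒ W
n=5: can move to 1, which is L ⇒ W
n=6: can move to 0, which is L ⇒ W
n=7: can move to 1, which is L ⇒ W
n=8: can move to 1, which is L ⇒ W
n=9: moves to 7(W), 5(W), 3(W), 2(W); every one is W ⇒ L
n=10: moves to 8(W), 6(W), 4(W), 3(W); every one is W ⇒ L
n=11: can move to 9, which is L ⇒ W
n=12: can move to 10, which is L ⇒ W
n=13: can move to 9, which is L ⇒ W
n=14: can move to 10, which is L ⇒ W
n=15: can move to 9, which is L ⇒ W
n=16: can move to 10, which is L ⇒ W
n=17: can move to 10, which is L ⇒ W
n=18: moves to 16(W), 14(W), 12(W), 11(W); every one is W ⇒ L
n=19: moves to 17(W), 15(W), 13(W), 12(W); every one is W ⇒ L
n=20: can move to 18, which is L ⇒ W
n=21: can move to 19, which is L ⇒ W
n=22: can move to 18, which is L ⇒ W
n=23: can move to 19, which is L ⇒ W
n=24: can move to 18, which is L ⇒ W
n=25: can move to 19, which is L ⇒ W
n=26: can move to 19, which is L ⇒ W
n=27: moves to 25(W), 23(W), 21(W), 20(W); every one is W ⇒ L
n=28: moves to 26(W), 24(W), 22(W), 21(W); every one is W ⇒ L
n=29: can move to 27, which is L ⇒ W
n=30: can move to 28, which is L ⇒ W
n=31: can move to 27, which is L ⇒ W
Reading off the rows marked L gives the requested list; there are 8 such values of n.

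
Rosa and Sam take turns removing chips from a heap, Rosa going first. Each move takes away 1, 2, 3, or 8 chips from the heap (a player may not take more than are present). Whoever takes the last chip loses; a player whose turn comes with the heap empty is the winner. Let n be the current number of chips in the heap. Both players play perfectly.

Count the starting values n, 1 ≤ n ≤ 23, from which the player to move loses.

Build the W/L table. Terminal = W. A non-terminal position is W if it has a move to some L; otherwise it is L.
n=0: no move; the opponent has just taken the last chip and therefore loses → W
n=1: the only move is to 0(W), a W ⇒ L
n=2: can move to 1, which is L ⇒ W
n=3: can move to 1, which is L ⇒ W
n=4: can move to 1, which is L ⇒ W
n=5: moves to 4(W), 3(W), 2(W); every one is W ⇒ L
n=6: can move to 5, which is L ⇒ W
n=7: can move to 5, which is L ⇒ W
n=8: can move to 5, which is L ⇒ W
n=9: can move to 1, which is L ⇒ W
n=10: moves to 9(W), 8(W), 7(W), 2(W); every one is W ⇒ L
n=11: can move to 10, which is L ⇒ W
n=12: can move to 10, which is L ⇒ W
n=13: can move to 10, which is L ⇒ W
n=14: moves to 13(W), 12(W), 11(W), 6(W); every one is W ⇒ L
n=15: can move to 14, which is L ⇒ W
n=16: can move to 14, which is L ⇒ W
n=17: can move to 14, which is L ⇒ W
n=18: can move to 10, which is L ⇒ W
n=19: moves to 18(W), 17(W), 16(W), 11(W); every one is W ⇒ L
n=20: can move to 19, which is L ⇒ W
n=21: can move to 19, which is L ⇒ W
n=22: can move to 19, which is L ⇒ W
n=23: moves to 22(W), 21(W), 20(W), 15(W); every one is W ⇒ L
L entries with 1 ≤ n ≤ 23 (the range starts at n=1): n = 1, 5, 10, 14, 19, 23; that makes 6.

6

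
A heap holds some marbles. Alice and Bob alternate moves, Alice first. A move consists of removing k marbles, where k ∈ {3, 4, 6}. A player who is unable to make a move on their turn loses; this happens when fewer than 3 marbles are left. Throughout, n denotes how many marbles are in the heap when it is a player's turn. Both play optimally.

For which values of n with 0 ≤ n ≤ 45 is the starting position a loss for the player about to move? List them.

Build the W/L table. Terminal = L. A non-terminal position is W if it has a move to some L; otherwise it is L.
n=0: no move → L
n=1: no move → L
n=2: no move → L
n=3: →0(L), so W
n=4: →1(L), so W
n=5: →2(L), so W
n=6: →2(L), so W
n=7: →1(L), so W
n=8: →2(L), so W
n=9: →6(W), 5(W), 3(W) — all W, so L
n=10: →7(W), 6(W), 4(W) — all W, so L
n=11: →8(W), 7(W), 5(W) — all W, so L
n=12: →9(L), so W
n=13: →10(L), so W
n=14: →11(L), so W
n=15: →11(L), so W
n=16: →10(L), so W
n=17: →11(L), so W
n=18: →15(W), 14(W), 12(W) — all W, so L
n=19: →16(W), 15(W), 13(W) — all W, so L
n=20: →17(W), 16(W), 14(W) — all W, so L
n=21: →18(L), so W
n=22: →19(L), so W
n=23: →20(L), so W
n=24: →20(L), so W
n=25: →19(L), so W
n=26: →20(L), so W
n=27: →24(W), 23(W), 21(W) — all W, so L
n=28: →25(W), 24(W), 22(W) — all W, so L
n=29: →26(W), 25(W), 23(W) — all W, so L
n=30: →27(L), so W
n=31: →28(L), so W
n=32: →29(L), so W
n=33: →29(L), so W
n=34: →28(L), so W
n=35: →29(L), so W
n=36: →33(W), 32(W), 30(W) — all W, so L
n=37: →34(W), 33(W), 31(W) — all W, so L
n=38: →35(W), 34(W), 32(W) — all W, so L
n=39: →36(L), so W
n=40: →37(L), so W
n=41: →38(L), so W
n=42: →38(L), so W
n=43: →37(L), so W
n=44: →38(L), so W
n=45: →42(W), 41(W), 39(W) — all W, so L
The losing starting values of n are exactly the entries labelled L in this table (16 of them).

0, 1, 2, 9, 10, 11, 18, 19, 20, 27, 28, 29, 36, 37, 38, 45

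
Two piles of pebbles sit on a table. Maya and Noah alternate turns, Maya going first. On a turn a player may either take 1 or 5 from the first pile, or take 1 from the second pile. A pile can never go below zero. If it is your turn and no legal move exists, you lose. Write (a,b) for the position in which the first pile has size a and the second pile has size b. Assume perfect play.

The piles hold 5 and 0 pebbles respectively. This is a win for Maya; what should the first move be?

Move to (4,0).

Use the standard recursion: the mover loses at a terminal position; elsewhere, the mover wins exactly when some move hands the opponent an L position.
No move ever increases a pile, so every position that can arise here has a ≤ 5 and b ≤ 0; it is enough to label the cells with 0 ≤ a ≤ 5 and 0 ≤ b ≤ 0.
Every move lowers a or b (never raises either), so fill the grid row by row in increasing a, and left to right within a row: each cell's successors are then already labelled.
      b=0
a=0:    L
a=1:    W
a=2:    L
a=3:    W
a=4:    L
a=5:    W
Cells with no legal move (terminal, hence L): (0,0).
The remaining L cells, each justified by listing all of its moves:
(2,0): L (sole option (1,0)(W) is W)
(4,0): L (sole option (3,0)(W) is W)
Every other cell has at least one move into one of the L cells above, so it is W.
From (5,0), the L positions reachable in one move are: (4,0), (0,0). Any move reaching one of these is winning.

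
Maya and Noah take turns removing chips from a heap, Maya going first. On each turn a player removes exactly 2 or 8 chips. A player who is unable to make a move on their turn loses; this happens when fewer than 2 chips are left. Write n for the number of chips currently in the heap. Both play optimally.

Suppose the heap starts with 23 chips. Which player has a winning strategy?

Label each position W (a win for the player to move) or L (a loss). A position with no legal move is L; any other position is W exactly when some move reaches an L, and L when every move reaches a W.
n=0: no move → L
n=1: no move → L
n=2: →0(L), so W
n=3: →1(L), so W
n=4: →2(W) only, which is W, so L
n=5: →3(W) only, which is W, so L
n=6: →4(L), so W
n=7: →5(L), so W
n=8: →0(L), so W
n=9: →1(L), so W
n=10: →8(W), 2(W) — all W, so L
n=11: →9(W), 3(W) — all W, so L
n=12: →10(L), so W
n=13: →11(L), so W
n=14: →12(W), 6(W) — all W, so L
n=15: →13(W), 7(W) — all W, so L
n=16: →14(L), so W
n=17: →15(L), so W
n=18: →10(L), so W
n=19: →11(L), so W
n=20: →18(W), 12(W) — all W, so L
n=21: →19(W), 13(W) — all W, so L
n=22: →20(L), so W
n=23: →21(L), so W
From 23 Maya can remove 2, leaving 21, reaching an L position.

Maya wins.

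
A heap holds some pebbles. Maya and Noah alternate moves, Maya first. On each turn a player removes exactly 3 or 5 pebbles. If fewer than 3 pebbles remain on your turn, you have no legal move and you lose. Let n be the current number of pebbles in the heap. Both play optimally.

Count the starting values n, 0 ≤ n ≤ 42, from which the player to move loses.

18

Positions with no move are L. A position that does have a move is losing for the player to move precisely when every available move leads to a winning position for the opponent. Fill in the labels:
n=0: no move → L
n=1: no move → L
n=2: no move → L
n=3: reaches L-position 0 → W
n=4: reaches L-position 1 → W
n=5: reaches L-position 2 → W
n=6: reaches L-position 1 → W
n=7: reaches L-position 2 → W
n=8: only reaches 5(W), 3(W), all W → L
n=9: only reaches 6(W), 4(W), all W → L
n=10: only reaches 7(W), 5(W), all W → L
n=11: reaches L-position 8 → W
n=12: reaches L-position 9 → W
n=13: reaches L-position 10 → W
n=14: reaches L-position 9 → W
n=15: reaches L-position 10 → W
n=16: only reaches 13(W), 11(W), all W → L
n=17: only reaches 14(W), 12(W), all W → L
n=18: only reaches 15(W), 13(W), all W → L
n=19: reaches L-position 16 → W
n=20: reaches L-position 17 → W
n=21: reaches L-position 18 → W
n=22: reaches L-position 17 → W
n=23: reaches L-position 18 → W
n=24: only reaches 21(W), 19(W), all W → L
n=25: only reaches 22(W), 20(W), all W → L
n=26: only reaches 23(W), 21(W), all W → L
n=27: reaches L-position 24 → W
n=28: reaches L-position 25 → W
n=29: reaches L-position 26 → W
n=30: reaches L-position 25 → W
n=31: reaches L-position 26 → W
n=32: only reaches 29(W), 27(W), all W → L
n=33: only reaches 30(W), 28(W), all W → L
n=34: only reaches 31(W), 29(W), all W → L
n=35: reaches L-position 32 → W
n=36: reaches L-position 33 → W
n=37: reaches L-position 34 → W
n=38: reaches L-position 33 → W
n=39: reaches L-position 34 → W
n=40: only reaches 37(W), 35(W), all W → L
n=41: only reaches 38(W), 36(W), all W → L
n=42: only reaches 39(W), 37(W), all W → L
L entries with 0 ≤ n ≤ 42: n = 0, 1, 2, 8, 9, 10, 16, 17, 18, 24, 25, 26, 32, 33, 34, 40, 41, 42; that makes 18.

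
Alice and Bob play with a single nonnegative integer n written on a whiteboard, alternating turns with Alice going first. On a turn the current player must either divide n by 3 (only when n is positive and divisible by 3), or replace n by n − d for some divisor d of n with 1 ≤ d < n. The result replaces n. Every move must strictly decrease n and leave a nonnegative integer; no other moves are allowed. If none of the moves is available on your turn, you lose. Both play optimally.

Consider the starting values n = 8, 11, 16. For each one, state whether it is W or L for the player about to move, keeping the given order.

8: W, 11: L, 16: W

Use the standard recursion: the mover loses at a terminal position; elsewhere, the mover wins exactly when some move hands the opponent an L position.
n=0: no move → L
n=1: no move → L
n=2: can move to 1, which is L ⇒ W
n=3: can move to 1, which is L ⇒ W
n=4: moves to 2(W), 3(W); every one is W ⇒ L
n=5: can move to 4, which is L ⇒ W
n=6: can move to 4, which is L ⇒ W
n=7: the only move is to 6(W), a W ⇒ L
n=8: can move to 4, which is L ⇒ W
n=9: moves to 3(W), 6(W), 8(W); every one is W ⇒ L
n=10: can move to 9, which is L ⇒ W
n=11: the only move is to 10(W), a W ⇒ L
n=12: can move to 4, which is L ⇒ W
n=13: the only move is to 12(W), a W ⇒ L
n=14: can move to 7, which is L ⇒ W
n=15: moves to 5(W), 10(W), 12(W), 14(W); every one is W ⇒ L
n=16: can move to 15, which is L ⇒ W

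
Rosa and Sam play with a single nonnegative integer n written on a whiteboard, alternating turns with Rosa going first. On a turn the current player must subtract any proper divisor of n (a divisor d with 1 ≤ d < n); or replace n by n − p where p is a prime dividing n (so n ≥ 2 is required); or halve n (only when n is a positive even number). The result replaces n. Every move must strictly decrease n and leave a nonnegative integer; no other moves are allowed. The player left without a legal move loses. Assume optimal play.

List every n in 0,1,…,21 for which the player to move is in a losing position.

Compute win/loss labels from the base case upward. A position with no move is L. Any other position is W if it can reach an L in one move, else L.
n=0: no move → L
n=1: no move → L
n=2: reaches L-position 0 → W
n=3: reaches L-position 0 → W
n=4: only reaches 2(W), 3(W), all W → L
n=5: reaches L-position 0 → W
n=6: reaches L-position 4 → W
n=7: reaches L-position 0 → W
n=8: reaches L-position 4 → W
n=9: only reaches 6(W), 8(W), all W → L
n=10: reaches L-position 9 → W
n=11: reaches L-position 0 → W
n=12: reaches L-position 9 → W
n=13: reaches L-position 0 → W
n=14: only reaches 7(W), 12(W), 13(W), all W → L
n=15: reaches L-position 14 → W
n=16: reaches L-position 14 → W
n=17: reaches L-position 0 → W
n=18: reaches L-position 9 → W
n=19: reaches L-position 0 → W
n=20: only reaches 10(W), 15(W), 16(W), 18(W), 19(W), all W → L
n=21: reaches L-position 14 → W
The losing starting values of n are exactly the entries labelled L in this table (6 of them).

0, 1, 4, 9, 14, 20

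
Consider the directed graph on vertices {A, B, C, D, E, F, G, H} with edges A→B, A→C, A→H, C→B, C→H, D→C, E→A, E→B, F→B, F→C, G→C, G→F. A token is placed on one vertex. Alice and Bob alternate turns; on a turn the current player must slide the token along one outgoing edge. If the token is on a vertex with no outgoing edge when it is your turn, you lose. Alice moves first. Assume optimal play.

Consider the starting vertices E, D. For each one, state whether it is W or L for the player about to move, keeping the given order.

Work bottom-up. With no move the player to move loses. Otherwise the position is W if at least one move leads to an L position for the opponent, and L if every move leads to a W.
Every edge goes from a vertex to one that appears earlier in the order H, B, C, F, A, D, E, G, so processing vertices in that order labels each vertex after all of its successors.
H: no outgoing edge → L
B: no outgoing edge → L
C: →B(L), so W
F: →B(L), so W
A: →B(L), so W
D: →C(W) only, which is W, so L
E: →B(L), so W
G: →F(W), C(W) — all W, so L

E: W, D: L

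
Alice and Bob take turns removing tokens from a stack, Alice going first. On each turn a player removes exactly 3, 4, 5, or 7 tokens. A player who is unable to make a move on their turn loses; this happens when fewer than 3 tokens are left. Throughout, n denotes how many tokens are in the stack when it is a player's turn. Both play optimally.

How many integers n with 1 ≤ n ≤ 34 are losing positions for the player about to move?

Label each position W (a win for the player to move) or L (a loss). A position with no legal move is L; any other position is W exactly when some move reaches an L, and L when every move reaches a W.
n=0: no move → L
n=1: no move → L
n=2: no move → L
n=3: W (go to 0, an L position)
n=4: W (go to 1, an L position)
n=5: W (go to 2, an L position)
n=6: W (go to 2, an L position)
n=7: W (go to 2, an L position)
n=8: W (go to 1, an L position)
n=9: W (go to 2, an L position)
n=10: L (options 7(W), 6(W), 5(W), 3(W) are all W)
n=11: L (options 8(W), 7(W), 6(W), 4(W) are all W)
n=12: L (options 9(W), 8(W), 7(W), 5(W) are all W)
n=13: W (go to 10, an L position)
n=14: W (go to 11, an L position)
n=15: W (go to 12, an L position)
n=16: W (go to 12, an L position)
n=17: W (go to 12, an L position)
n=18: W (go to 11, an L position)
n=19: W (go to 12, an L position)
n=20: L (options 17(W), 16(W), 15(W), 13(W) are all W)
n=21: L (options 18(W), 17(W), 16(W), 14(W) are all W)
n=22: L (options 19(W), 18(W), 17(W), 15(W) are all W)
n=23: W (go to 20, an L position)
n=24: W (go to 21, an L position)
n=25: W (go to 22, an L position)
n=26: W (go to 22, an L position)
n=27: W (go to 22, an L position)
n=28: W (go to 21, an L position)
n=29: W (go to 22, an L position)
n=30: L (options 27(W), 26(W), 25(W), 23(W) are all W)
n=31: L (options 28(W), 27(W), 26(W), 24(W) are all W)
n=32: L (options 29(W), 28(W), 27(W), 25(W) are all W)
n=33: W (go to 30, an L position)
n=34: W (go to 31, an L position)
L entries with 1 ≤ n ≤ 34 (n=0 is outside the asked range and is not counted): n = 1, 2, 10, 11, 12, 20, 21, 22, 30, 31, 32; that makes 11.

11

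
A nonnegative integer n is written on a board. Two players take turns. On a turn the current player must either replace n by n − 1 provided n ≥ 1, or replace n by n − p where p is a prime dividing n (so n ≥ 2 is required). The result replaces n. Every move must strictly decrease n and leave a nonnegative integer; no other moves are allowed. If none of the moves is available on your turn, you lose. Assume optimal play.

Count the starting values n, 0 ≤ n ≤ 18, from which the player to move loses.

5

Classify positions by backward induction: terminal positions (no move available) are L. From any other position, the mover wins iff some move reaches an L.
n=0: no move → L
n=1: W (go to 0, an L position)
n=2: W (go to 0, an L position)
n=3: W (go to 0, an L position)
n=4: L (options 2(W), 3(W) are all W)
n=5: W (go to 0, an L position)
n=6: W (go to 4, an L position)
n=7: W (go to 0, an L position)
n=8: L (options 6(W), 7(W) are all W)
n=9: W (go to 8, an L position)
n=10: W (go to 8, an L position)
n=11: W (go to 0, an L position)
n=12: L (options 9(W), 10(W), 11(W) are all W)
n=13: W (go to 0, an L position)
n=14: W (go to 12, an L position)
n=15: W (go to 12, an L position)
n=16: L (options 14(W), 15(W) are all W)
n=17: W (go to 0, an L position)
n=18: W (go to 16, an L position)
L entries with 0 ≤ n ≤ 18: n = 0, 4, 8, 12, 16; that makes 5.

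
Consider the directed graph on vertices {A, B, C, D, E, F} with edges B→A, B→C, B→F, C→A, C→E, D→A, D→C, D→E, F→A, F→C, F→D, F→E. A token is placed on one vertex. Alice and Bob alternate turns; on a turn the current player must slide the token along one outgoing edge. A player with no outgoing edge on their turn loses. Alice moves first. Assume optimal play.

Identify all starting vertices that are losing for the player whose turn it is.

Work bottom-up. With no move the player to move loses. Otherwise the position is W if at least one move leads to an L position for the opponent, and L if every move leads to a W.
Every edge goes from a vertex to one that appears earlier in the order E, A, C, D, F, B, so processing vertices in that order labels each vertex after all of its successors.
E: no outgoing edge → L
A: no outgoing edge → L
C: W (go to A, an L position)
D: W (go to A, an L position)
F: W (go to A, an L position)
B: W (go to A, an L position)
The losing starting vertices are exactly the entries labelled L in this table (2 of them).

A, E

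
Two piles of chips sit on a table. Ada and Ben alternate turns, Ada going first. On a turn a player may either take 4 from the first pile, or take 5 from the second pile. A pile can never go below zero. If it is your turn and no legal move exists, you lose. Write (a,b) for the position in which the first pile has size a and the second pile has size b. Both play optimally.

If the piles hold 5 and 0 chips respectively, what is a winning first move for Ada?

Positions with no move are L. A position that does have a move is losing for the player to move precisely when every available move leads to a winning position for the opponent. Fill in the labels:
No move ever increases a pile, so every position that can arise here has a ≤ 5 and b ≤ 0; it is enough to label the cells with 0 ≤ a ≤ 5 and 0 ≤ b ≤ 0.
Every move lowers a or b (never raises either), so fill the grid row by row in increasing a, and left to right within a row: each cell's successors are then already labelled.
      b=0
a=0:    L
a=1:    L
a=2:    L
a=3:    L
a=4:    W
a=5:    W
Cells with no legal move (terminal, hence L): (0,0), (1,0), (2,0), (3,0).
Every other cell has at least one move into one of the L cells above, so it is W.
From (5,0), the L positions reachable in one move are: (1,0).

Move to (1,0).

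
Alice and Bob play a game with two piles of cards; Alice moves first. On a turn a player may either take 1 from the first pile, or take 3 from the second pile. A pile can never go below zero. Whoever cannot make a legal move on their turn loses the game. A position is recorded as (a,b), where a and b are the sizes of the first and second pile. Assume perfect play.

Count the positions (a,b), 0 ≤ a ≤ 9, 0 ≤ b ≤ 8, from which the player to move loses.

Work bottom-up. With no move the player to move loses. Otherwise the position is W if at least one move leads to an L position for the opponent, and L if every move leads to a W.
Every move lowers a or b (never raises either), so fill the grid row by row in increasing a, and left to right within a row: each cell's successors are then already labelled.
      b=0  b=1  b=2  b=3  b=4  b=5  b=6  b=7  b=8
a=0:    L    L    L    W    W    W    L    L    L
a=1:    W    W    W    L    L    L    W    W    W
a=2:    L    L    L    W    W    W    L    L    L
a=3:    W    W    W    L    L    L    W    W    W
a=4:    L    L    L    W    W    W    L    L    L
a=5:    W    W    W    L    L    L    W    W    W
a=6:    L    L    L    W    W    W    L    L    L
a=7:    W    W    W    L    L    L    W    W    W
a=8:    L    L    L    W    W    W    L    L    L
a=9:    W    W    W    L    L    L    W    W    W
Cells with no legal move (terminal, hence L): (0,0), (0,1), (0,2).
The remaining L cells, each justified by listing all of its moves:
(0,6): →(0,3)(W) only, which is W, so L
(0,7): →(0,4)(W) only, which is W, so L
(0,8): →(0,5)(W) only, which is W, so L
(1,3): →(0,3)(W), (1,0)(W) — all W, so L
(1,4): →(0,4)(W), (1,1)(W) — all W, so L
(1,5): →(0,5)(W), (1,2)(W) — all W, so L
(2,0): →(1,0)(W) only, which is W, so L
(2,1): →(1,1)(W) only, which is W, so L
(2,2): →(1,2)(W) only, which is W, so L
(2,6): →(1,6)(W), (2,3)(W) — all W, so L
(2,7): →(1,7)(W), (2,4)(W) — all W, so L
(2,8): →(1,8)(W), (2,5)(W) — all W, so L
(3,3): →(2,3)(W), (3,0)(W) — all W, so L
(3,4): →(2,4)(W), (3,1)(W) — all W, so L
(3,5): →(2,5)(W), (3,2)(W) — all W, so L
(4,0): →(3,0)(W) only, which is W, so L
(4,1): →(3,1)(W) only, which is W, so L
(4,2): →(3,2)(W) only, which is W, so L
(4,6): →(3,6)(W), (4,3)(W) — all W, so L
(4,7): →(3,7)(W), (4,4)(W) — all W, so L
(4,8): →(3,8)(W), (4,5)(W) — all W, so L
(5,3): →(4,3)(W), (5,0)(W) — all W, so L
(5,4): →(4,4)(W), (5,1)(W) — all W, so L
(5,5): →(4,5)(W), (5,2)(W) — all W, so L
(6,0): →(5,0)(W) only, which is W, so L
(6,1): →(5,1)(W) only, which is W, so L
(6,2): →(5,2)(W) only, which is W, so L
(6,6): →(5,6)(W), (6,3)(W) — all W, so L
(6,7): →(5,7)(W), (6,4)(W) — all W, so L
(6,8): →(5,8)(W), (6,5)(W) — all W, so L
(7,3): →(6,3)(W), (7,0)(W) — all W, so L
(7,4): →(6,4)(W), (7,1)(W) — all W, so L
(7,5): →(6,5)(W), (7,2)(W) — all W, so L
(8,0): →(7,0)(W) only, which is W, so L
(8,1): →(7,1)(W) only, which is W, so L
(8,2): →(7,2)(W) only, which is W, so L
(8,6): →(7,6)(W), (8,3)(W) — all W, so L
(8,7): →(7,7)(W), (8,4)(W) — all W, so L
(8,8): →(7,8)(W), (8,5)(W) — all W, so L
(9,3): →(8,3)(W), (9,0)(W) — all W, so L
(9,4): →(8,4)(W), (9,1)(W) — all W, so L
(9,5): →(8,5)(W), (9,2)(W) — all W, so L
Every other cell has at least one move into one of the L cells above, so it is W.
L cells per row: a=0: 6, a=1: 3, a=2: 6, a=3: 3, a=4: 6, a=5: 3, a=6: 6, a=7: 3, a=8: 6, a=9: 3; total 45.

45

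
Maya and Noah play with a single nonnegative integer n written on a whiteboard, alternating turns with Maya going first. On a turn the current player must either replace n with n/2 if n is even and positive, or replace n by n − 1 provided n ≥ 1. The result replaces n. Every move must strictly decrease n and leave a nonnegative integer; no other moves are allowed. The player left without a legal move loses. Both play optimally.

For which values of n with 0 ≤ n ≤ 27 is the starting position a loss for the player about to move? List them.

Work bottom-up. With no move the player to move loses. Otherwise the position is W if at least one move leads to an L position for the opponent, and L if every move leads to a W.
n=0: no move → L
n=1: reaches L-position 0 → W
n=2: only reaches 1(W), which is W → L
n=3: reaches L-position 2 → W
n=4: reaches L-position 2 → W
n=5: only reaches 4(W), which is W → L
n=6: reaches L-position 5 → W
n=7: only reaches 6(W), which is W → L
n=8: reaches L-position 7 → W
n=9: only reaches 8(W), which is W → L
n=10: reaches L-position 5 → W
n=11: only reaches 10(W), which is W → L
n=12: reaches L-position 11 → W
n=13: only reaches 12(W), which is W → L
n=14: reaches L-position 7 → W
n=15: only reaches 14(W), which is W → L
n=16: reaches L-position 15 → W
n=17: only reaches 16(W), which is W → L
n=18: reaches L-position 9 → W
n=19: only reaches 18(W), which is W → L
n=20: reaches L-position 19 → W
n=21: only reaches 20(W), which is W → L
n=22: reaches L-position 11 → W
n=23: only reaches 22(W), which is W → L
n=24: reaches L-position 23 → W
n=25: only reaches 24(W), which is W → L
n=26: reaches L-position 13 → W
n=27: only reaches 26(W), which is W → L
Reading off the rows marked L gives the requested list; there are 14 such values of n.

0, 2, 5, 7, 9, 11, 13, 15, 17, 19, 21, 23, 25, 27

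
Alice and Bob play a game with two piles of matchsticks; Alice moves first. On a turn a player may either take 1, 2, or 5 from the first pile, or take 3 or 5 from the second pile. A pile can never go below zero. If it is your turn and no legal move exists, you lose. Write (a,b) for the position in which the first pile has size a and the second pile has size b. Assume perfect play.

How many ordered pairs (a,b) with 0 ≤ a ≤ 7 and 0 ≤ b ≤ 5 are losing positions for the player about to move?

Work bottom-up. With no move the player to move loses. Otherwise the position is W if at least one move leads to an L position for the opponent, and L if every move leads to a W.
Every move lowers a or b (never raises either), so fill the grid row by row in increasing a, and left to right within a row: each cell's successors are then already labelled.
      b=0  b=1  b=2  b=3  b=4  b=5
a=0:    L    L    L    W    W    W
a=1:    W    W    W    L    L    L
a=2:    W    W    W    W    W    W
a=3:    L    L    L    W    W    W
a=4:    W    W    W    L    L    L
a=5:    W    W    W    W    W    W
a=6:    L    L    L    W    W    W
a=7:    W    W    W    L    L    L
Cells with no legal move (terminal, hence L): (0,0), (0,1), (0,2).
The remaining L cells, each justified by listing all of its moves:
(1,3): only reaches (0,3)(W), (1,0)(W), all W → L
(1,4): only reaches (0,4)(W), (1,1)(W), all W → L
(1,5): only reaches (0,5)(W), (1,2)(W), (1,0)(W), all W → L
(3,0): only reaches (2,0)(W), (1,0)(W), all W → L
(3,1): only reaches (2,1)(W), (1,1)(W), all W → L
(3,2): only reaches (2,2)(W), (1,2)(W), all W → L
(4,3): only reaches (3,3)(W), (2,3)(W), (4,0)(W), all W → L
(4,4): only reaches (3,4)(W), (2,4)(W), (4,1)(W), all W → L
(4,5): only reaches (3,5)(W), (2,5)(W), (4,2)(W), (4,0)(W), all W → L
(6,0): only reaches (5,0)(W), (4,0)(W), (1,0)(W), all W → L
(6,1): only reaches (5,1)(W), (4,1)(W), (1,1)(W), all W → L
(6,2): only reaches (5,2)(W), (4,2)(W), (1,2)(W), all W → L
(7,3): only reaches (6,3)(W), (5,3)(W), (2,3)(W), (7,0)(W), all W → L
(7,4): only reaches (6,4)(W), (5,4)(W), (2,4)(W), (7,1)(W), all W → L
(7,5): only reaches (6,5)(W), (5,5)(W), (2,5)(W), (7,2)(W), (7,0)(W), all W → L
Every other cell has at least one move into one of the L cells above, so it is W.
L cells per row: a=0: 3, a=1: 3, a=2: 0, a=3: 3, a=4: 3, a=5: 0, a=6: 3, a=7: 3; total 18.

18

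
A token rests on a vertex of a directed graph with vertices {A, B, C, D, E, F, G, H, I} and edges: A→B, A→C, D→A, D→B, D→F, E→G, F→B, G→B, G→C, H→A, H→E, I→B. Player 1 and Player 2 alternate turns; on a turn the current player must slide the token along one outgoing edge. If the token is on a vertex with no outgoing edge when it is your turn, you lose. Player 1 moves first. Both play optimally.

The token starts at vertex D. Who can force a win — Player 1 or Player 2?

Use the standard recursion: the mover loses at a terminal position; elsewhere, the mover wins exactly when some move hands the opponent an L position.
Every edge goes from a vertex to one that appears earlier in the order C, B, I, F, G, A, E, D, H, so processing vertices in that order labels each vertex after all of its successors.
C: no outgoing edge → L
B: no outgoing edge → L
I: reaches L-position B → W
F: reaches L-position B → W
G: reaches L-position B → W
A: reaches L-position B → W
E: only reaches G(W), which is W → L
D: reaches L-position B → W
H: reaches L-position E → W
The starting position D is W: Player 1 should move to B, handing over an L position.

Player 1 wins.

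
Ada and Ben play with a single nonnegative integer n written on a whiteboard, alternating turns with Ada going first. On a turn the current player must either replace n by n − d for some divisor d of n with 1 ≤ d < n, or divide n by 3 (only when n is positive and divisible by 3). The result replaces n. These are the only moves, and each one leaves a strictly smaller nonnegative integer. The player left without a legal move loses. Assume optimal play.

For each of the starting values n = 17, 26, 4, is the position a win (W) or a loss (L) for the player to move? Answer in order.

Build the W/L table. Terminal = L. A non-terminal position is W if it has a move to some L; otherwise it is L.
n=0: no move → L
n=1: no move → L
n=2: can move to 1, which is L ⇒ W
n=3: can move to 1, which is L ⇒ W
n=4: moves to 2(W), 3(W); every one is W ⇒ L
n=5: can move to 4, which is L ⇒ W
n=6: can move to 4, which is L ⇒ W
n=7: the only move is to 6(W), a W ⇒ L
n=8: can move to 4, which is L ⇒ W
n=9: moves to 3(W), 6(W), 8(W); every one is W ⇒ L
n=10: can move to 9, which is L ⇒ W
n=11: the only move is to 10(W), a W ⇒ L
n=12: can move to 4, which is L ⇒ W
n=13: the only move is to 12(W), a W ⇒ L
n=14: can move to 7, which is L ⇒ W
n=15: moves to 5(W), 10(W), 12(W), 14(W); every one is W ⇒ L
n=16: can move to 15, which is L ⇒ W
n=17: the only move is to 16(W), a W ⇒ L
n=18: can move to 9, which is L ⇒ W
n=19: the only move is to 18(W), a W ⇒ L
n=20: can move to 15, which is L ⇒ W
n=21: can move to 7, which is L ⇒ W
n=22: can move to 11, which is L ⇒ W
n=23: the only move is to 22(W), a W ⇒ L
n=24: can move to 23, which is L ⇒ W
n=25: moves to 20(W), 24(W); every one is W ⇒ L
n=26: can move to 13, which is L ⇒ W

17: L, 26: W, 4: L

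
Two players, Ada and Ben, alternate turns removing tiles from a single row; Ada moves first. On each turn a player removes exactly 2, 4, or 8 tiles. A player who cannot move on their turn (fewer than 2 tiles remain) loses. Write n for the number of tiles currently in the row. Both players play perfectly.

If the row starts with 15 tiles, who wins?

Label each position W (a win for the player to move) or L (a loss). A position with no legal move is L; any other position is W exactly when some move reaches an L, and L when every move reaches a W.
n=0: no move → L
n=1: no move → L
n=2: →0(L), so W
n=3: →1(L), so W
n=4: →0(L), so W
n=5: →1(L), so W
n=6: →4(W), 2(W) — all W, so L
n=7: →5(W), 3(W) — all W, so L
n=8: →6(L), so W
n=9: →7(L), so W
n=10: →6(L), so W
n=11: →7(L), so W
n=12: →10(W), 8(W), 4(W) — all W, so L
n=13: →11(W), 9(W), 5(W) — all W, so L
n=14: →12(L), so W
n=15: →13(L), so W
From 15 Ada can remove 2, leaving 13, reaching an L position.

Ada wins.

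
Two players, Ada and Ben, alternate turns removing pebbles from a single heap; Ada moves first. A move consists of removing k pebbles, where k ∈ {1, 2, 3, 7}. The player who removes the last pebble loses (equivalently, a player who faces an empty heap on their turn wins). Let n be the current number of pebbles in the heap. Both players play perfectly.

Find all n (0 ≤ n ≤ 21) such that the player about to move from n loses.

Positions with no move are W. A position that does have a move is losing for the player to move precisely when every available move leads to a winning position for the opponent. Fill in the labels:
n=0: no move; the opponent has just taken the last pebble and therefore loses → W
n=1: only reaches 0(W), which is W → L
n=2: reaches L-position 1 → W
n=3: reaches L-position 1 → W
n=4: reaches L-position 1 → W
n=5: only reaches 4(W), 3(W), 2(W), all W → L
n=6: reaches L-position 5 → W
n=7: reaches L-position 5 → W
n=8: reaches L-position 5 → W
n=9: only reaches 8(W), 7(W), 6(W), 2(W), all W → L
n=10: reaches L-position 9 → W
n=11: reaches L-position 9 → W
n=12: reaches L-position 9 → W
n=13: only reaches 12(W), 11(W), 10(W), 6(W), all W → L
n=14: reaches L-position 13 → W
n=15: reaches L-position 13 → W
n=16: reaches L-position 13 → W
n=17: only reaches 16(W), 15(W), 14(W), 10(W), all W → L
n=18: reaches L-position 17 → W
n=19: reaches L-position 17 → W
n=20: reaches L-position 17 → W
n=21: only reaches 20(W), 19(W), 18(W), 14(W), all W → L
The losing starting values of n are exactly the entries labelled L in this table (6 of them).

1, 5, 9, 13, 17, 21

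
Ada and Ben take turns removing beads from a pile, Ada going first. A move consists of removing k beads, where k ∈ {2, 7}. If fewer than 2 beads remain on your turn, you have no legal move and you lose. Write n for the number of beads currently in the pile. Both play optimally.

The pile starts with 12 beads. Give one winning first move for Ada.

Use the standard recursion: the mover loses at a terminal position; elsewhere, the mover wins exactly when some move hands the opponent an L position.
n=0: no move → L
n=1: no move → L
n=2: can move to 0, which is L ⇒ W
n=3: can move to 1, which is L ⇒ W
n=4: the only move is to 2(W), a W ⇒ L
n=5: the only move is to 3(W), a W ⇒ L
n=6: can move to 4, which is L ⇒ W
n=7: can move to 5, which is L ⇒ W
n=8: can move to 1, which is L ⇒ W
n=9: moves to 7(W), 2(W); every one is W ⇒ L
n=10: moves to 8(W), 3(W); every one is W ⇒ L
n=11: can move to 9, which is L ⇒ W
n=12: can move to 10, which is L ⇒ W
From 12, the L positions reachable in one move are: 10, 5. Any move reaching one of these is winning.

Remove 2, leaving 10.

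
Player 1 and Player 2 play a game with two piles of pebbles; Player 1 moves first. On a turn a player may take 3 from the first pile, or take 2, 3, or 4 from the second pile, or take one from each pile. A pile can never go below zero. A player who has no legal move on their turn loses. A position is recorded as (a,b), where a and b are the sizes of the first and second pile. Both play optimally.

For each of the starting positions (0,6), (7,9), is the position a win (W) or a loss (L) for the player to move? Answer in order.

(0,6): L, (7,9): W

Build the W/L table. Terminal = L. A non-terminal position is W if it has a move to some L; otherwise it is L.
No move ever increases a pile, so every position that can arise here has a ≤ 7 and b ≤ 9; it is enough to label the cells with 0 ≤ a ≤ 7 and 0 ≤ b ≤ 9.
Every move lowers a or b (never raises either), so fill the grid row by row in increasing a, and left to right within a row: each cell's successors are then already labelled.
      b=0  b=1  b=2  b=3  b=4  b=5  b=6  b=7  b=8  b=9
a=0:    L    L    W    W    W    W    L    L    W    W
a=1:    L    W    W    W    W    L    L    W    W    W
a=2:    L    W    W    W    W    L    W    W    W    W
a=3:    W    W    L    L    W    W    W    W    L    L
a=4:    W    L    L    W    W    W    W    L    L    W
a=5:    W    L    W    W    W    W    L    L    W    W
a=6:    L    L    W    W    W    W    L    W    W    W
a=7:    L    W    W    W    W    L    L    W    W    W
Cells with no legal move (terminal, hence L): (0,0), (0,1), (1,0), (2,0).
The remaining L cells, each justified by listing all of its moves:
(0,6): →(0,4)(W), (0,3)(W), (0,2)(W) — all W, so L
(0,7): →(0,5)(W), (0,4)(W), (0,3)(W) — all W, so L
(1,5): →(1,3)(W), (1,2)(W), (1,1)(W), (0,4)(W) — all W, so L
(1,6): →(1,4)(W), (1,3)(W), (1,2)(W), (0,5)(W) — all W, so L
(2,5): →(2,3)(W), (2,2)(W), (2,1)(W), (1,4)(W) — all W, so L
(3,2): →(0,2)(W), (3,0)(W), (2,1)(W) — all W, so L
(3,3): →(0,3)(W), (3,1)(W), (3,0)(W), (2,2)(W) — all W, so L
(3,8): →(0,8)(W), (3,6)(W), (3,5)(W), (3,4)(W), (2,7)(W) — all W, so L
(3,9): →(0,9)(W), (3,7)(W), (3,6)(W), (3,5)(W), (2,8)(W) — all W, so L
(4,1): →(1,1)(W), (3,0)(W) — all W, so L
(4,2): →(1,2)(W), (4,0)(W), (3,1)(W) — all W, so L
(4,7): →(1,7)(W), (4,5)(W), (4,4)(W), (4,3)(W), (3,6)(W) — all W, so L
(4,8): →(1,8)(W), (4,6)(W), (4,5)(W), (4,4)(W), (3,7)(W) — all W, so L
(5,1): →(2,1)(W), (4,0)(W) — all W, so L
(5,6): →(2,6)(W), (5,4)(W), (5,3)(W), (5,2)(W), (4,5)(W) — all W, so L
(5,7): →(2,7)(W), (5,5)(W), (5,4)(W), (5,3)(W), (4,6)(W) — all W, so L
(6,0): →(3,0)(W) only, which is W, so L
(6,1): →(3,1)(W), (5,0)(W) — all W, so L
(6,6): →(3,6)(W), (6,4)(W), (6,3)(W), (6,2)(W), (5,5)(W) — all W, so L
(7,0): →(4,0)(W) only, which is W, so L
(7,5): →(4,5)(W), (7,3)(W), (7,2)(W), (7,1)(W), (6,4)(W) — all W, so L
(7,6): →(4,6)(W), (7,4)(W), (7,3)(W), (7,2)(W), (6,5)(W) — all W, so L
Every other cell has at least one move into one of the L cells above, so it is W.
(0,6): one of the L cells justified above, so L
(7,9): the move to (7,6) reaches an L cell, so W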